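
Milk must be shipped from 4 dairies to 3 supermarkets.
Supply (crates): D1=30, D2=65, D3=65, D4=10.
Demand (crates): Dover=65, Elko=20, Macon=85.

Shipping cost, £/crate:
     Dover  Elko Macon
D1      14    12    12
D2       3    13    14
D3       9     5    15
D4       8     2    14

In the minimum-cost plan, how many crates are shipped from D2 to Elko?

0

Solving gives:
  D1→Macon: 30 × £12 = £360
  D2→Dover: 65 × £3 = £195
  D3→Elko: 10 × £5 = £50
  D3→Macon: 55 × £15 = £825
  D4→Elko: 10 × £2 = £20
Total cost = £1450.
The route D2→Elko is not used.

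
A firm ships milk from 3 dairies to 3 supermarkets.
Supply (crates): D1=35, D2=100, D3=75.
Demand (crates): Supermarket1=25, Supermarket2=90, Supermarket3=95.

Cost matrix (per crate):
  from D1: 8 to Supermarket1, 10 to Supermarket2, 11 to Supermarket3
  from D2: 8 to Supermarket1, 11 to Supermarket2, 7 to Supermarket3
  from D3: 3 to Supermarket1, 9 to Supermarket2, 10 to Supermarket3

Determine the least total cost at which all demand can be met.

1595

One minimum-cost allocation:
  D1→Supermarket2: 35 × 10 = 350
  D2→Supermarket2: 5 × 11 = 55
  D2→Supermarket3: 95 × 7 = 665
  D3→Supermarket1: 25 × 3 = 75
  D3→Supermarket2: 50 × 9 = 450
Total = 350 + 55 + 665 + 75 + 450 = 1595.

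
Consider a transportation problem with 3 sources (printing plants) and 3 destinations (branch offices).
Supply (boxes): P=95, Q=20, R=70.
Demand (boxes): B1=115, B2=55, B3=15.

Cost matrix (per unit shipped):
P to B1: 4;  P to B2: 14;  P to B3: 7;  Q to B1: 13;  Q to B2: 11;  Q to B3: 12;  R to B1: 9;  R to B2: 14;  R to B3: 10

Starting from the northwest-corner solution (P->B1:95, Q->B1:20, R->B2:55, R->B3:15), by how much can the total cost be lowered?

Current plan cost = 95·4 + 20·13 + 55·14 + 15·10 = 1560.
Optimal plan:
  P–B1: 95 boxes
  Q–B2: 20 boxes
  R–B1: 20 boxes
  R–B2: 35 boxes
  R–B3: 15 boxes
Optimal cost = 1420.
Saving = 1560 − 1420 = 140.

140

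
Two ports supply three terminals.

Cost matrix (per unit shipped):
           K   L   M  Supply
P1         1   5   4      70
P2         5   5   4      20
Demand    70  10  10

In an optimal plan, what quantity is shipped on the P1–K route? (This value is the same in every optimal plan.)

Solving gives:
  P1→K: 70 TEU
  P2→L: 10 TEU
  P2→M: 10 TEU
Total cost = 160.
So P1→K carries 70 TEU.

70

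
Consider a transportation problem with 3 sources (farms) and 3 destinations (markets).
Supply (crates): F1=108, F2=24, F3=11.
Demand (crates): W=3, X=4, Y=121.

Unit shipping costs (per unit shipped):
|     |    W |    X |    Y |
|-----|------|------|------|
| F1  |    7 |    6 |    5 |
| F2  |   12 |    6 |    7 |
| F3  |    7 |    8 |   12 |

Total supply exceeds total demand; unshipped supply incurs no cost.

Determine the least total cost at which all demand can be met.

A cheapest plan:
  F1 to Y: 108 × 5 = 540
  F2 to X: 4 × 6 = 24
  F2 to Y: 13 × 7 = 91
  F3 to W: 3 × 7 = 21
Total = 540 + 24 + 91 + 21 = 676.

676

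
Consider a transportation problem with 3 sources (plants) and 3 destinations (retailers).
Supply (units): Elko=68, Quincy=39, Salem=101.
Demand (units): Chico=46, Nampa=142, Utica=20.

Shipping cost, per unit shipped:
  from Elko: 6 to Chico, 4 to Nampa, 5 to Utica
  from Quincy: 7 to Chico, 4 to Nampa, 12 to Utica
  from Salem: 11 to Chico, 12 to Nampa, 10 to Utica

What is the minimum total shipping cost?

1554

Optimal allocation:
  Elko→Nampa: 68 units
  Quincy→Nampa: 39 units
  Salem→Chico: 46 units
  Salem→Nampa: 35 units
  Salem→Utica: 20 units
Total cost = 1554.
(Supply check: Elko ships 68; Quincy ships 39; Salem ships 101.)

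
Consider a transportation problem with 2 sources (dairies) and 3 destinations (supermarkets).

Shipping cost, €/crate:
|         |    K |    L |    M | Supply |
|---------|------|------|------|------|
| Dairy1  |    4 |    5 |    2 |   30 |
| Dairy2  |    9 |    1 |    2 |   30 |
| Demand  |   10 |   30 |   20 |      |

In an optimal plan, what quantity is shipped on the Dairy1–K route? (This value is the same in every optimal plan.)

Optimal shipments:
  Dairy1->K: 10 × €4 = €40
  Dairy1->M: 20 × €2 = €40
  Dairy2->L: 30 × €1 = €30
Total cost = €110.
So Dairy1→K carries 10 crates.

10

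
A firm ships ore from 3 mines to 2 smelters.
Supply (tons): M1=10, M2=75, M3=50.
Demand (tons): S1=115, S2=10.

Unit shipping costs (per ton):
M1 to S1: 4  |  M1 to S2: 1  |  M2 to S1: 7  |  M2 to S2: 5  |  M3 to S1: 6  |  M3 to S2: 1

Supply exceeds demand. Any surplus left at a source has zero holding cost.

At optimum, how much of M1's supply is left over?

Minimum-cost shipments:
  M1 to S1: 10 × 4 = 40
  M2 to S1: 65 × 7 = 455
  M3 to S1: 40 × 6 = 240
  M3 to S2: 10 × 1 = 10
Total cost = 745.
M1 ships 10 of its 10, leaving 0.

0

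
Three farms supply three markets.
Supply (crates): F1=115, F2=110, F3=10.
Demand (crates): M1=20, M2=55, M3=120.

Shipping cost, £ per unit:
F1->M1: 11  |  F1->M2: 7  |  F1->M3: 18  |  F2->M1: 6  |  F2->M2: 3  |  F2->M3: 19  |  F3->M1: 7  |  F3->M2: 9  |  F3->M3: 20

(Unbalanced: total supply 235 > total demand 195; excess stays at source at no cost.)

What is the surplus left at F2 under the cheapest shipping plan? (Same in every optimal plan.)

30

Minimum-cost shipments:
  F1 to M3: 115 × £18 = £2070
  F2 to M1: 20 × £6 = £120
  F2 to M2: 55 × £3 = £165
  F2 to M3: 5 × £19 = £95
Total cost = £2450.
F2 ships 80 of its 110, leaving 30.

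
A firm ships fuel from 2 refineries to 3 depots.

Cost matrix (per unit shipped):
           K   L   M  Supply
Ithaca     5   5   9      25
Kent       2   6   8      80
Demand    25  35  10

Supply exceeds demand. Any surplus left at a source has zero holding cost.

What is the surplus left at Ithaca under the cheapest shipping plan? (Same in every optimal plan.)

An optimal plan:
  Ithaca to L: 25 × 5 = 125
  Kent to K: 25 × 2 = 50
  Kent to L: 10 × 6 = 60
  Kent to M: 10 × 8 = 80
Total cost = 315.
Ithaca ships 25 of its 25, leaving 0.

0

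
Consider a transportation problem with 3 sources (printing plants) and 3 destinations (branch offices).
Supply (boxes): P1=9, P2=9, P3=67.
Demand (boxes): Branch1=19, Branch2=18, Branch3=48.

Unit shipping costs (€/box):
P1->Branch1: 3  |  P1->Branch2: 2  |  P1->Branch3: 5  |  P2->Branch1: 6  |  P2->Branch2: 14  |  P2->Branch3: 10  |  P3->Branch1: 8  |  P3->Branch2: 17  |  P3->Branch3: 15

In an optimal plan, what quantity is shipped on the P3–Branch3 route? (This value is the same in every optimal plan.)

39

The minimum-cost plan:
  P1→Branch2: 9 × €2 = €18
  P2→Branch3: 9 × €10 = €90
  P3→Branch1: 19 × €8 = €152
  P3→Branch2: 9 × €17 = €153
  P3→Branch3: 39 × €15 = €585
Total cost = €998.
So P3→Branch3 carries 39 boxes.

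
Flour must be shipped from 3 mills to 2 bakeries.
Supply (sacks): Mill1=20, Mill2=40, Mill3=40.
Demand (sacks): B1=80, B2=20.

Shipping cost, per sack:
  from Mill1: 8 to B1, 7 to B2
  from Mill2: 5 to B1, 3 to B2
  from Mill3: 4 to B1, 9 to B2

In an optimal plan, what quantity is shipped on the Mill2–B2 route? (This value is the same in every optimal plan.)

The minimum-cost plan:
  Mill1->B1: 20 × 8 = 160
  Mill2->B1: 20 × 5 = 100
  Mill2->B2: 20 × 3 = 60
  Mill3->B1: 40 × 4 = 160
Total cost = 480.
So Mill2→B2 carries 20 sacks.

20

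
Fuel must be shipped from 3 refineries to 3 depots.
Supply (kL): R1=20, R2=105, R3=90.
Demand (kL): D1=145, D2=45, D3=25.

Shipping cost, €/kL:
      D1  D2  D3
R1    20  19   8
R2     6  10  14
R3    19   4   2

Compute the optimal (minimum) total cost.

An optimal shipping plan:
  R1->D1: 20 × €20 = €400
  R2->D1: 105 × €6 = €630
  R3->D1: 20 × €19 = €380
  R3->D2: 45 × €4 = €180
  R3->D3: 25 × €2 = €50
Total = 400 + 630 + 380 + 180 + 50 = €1640.

1640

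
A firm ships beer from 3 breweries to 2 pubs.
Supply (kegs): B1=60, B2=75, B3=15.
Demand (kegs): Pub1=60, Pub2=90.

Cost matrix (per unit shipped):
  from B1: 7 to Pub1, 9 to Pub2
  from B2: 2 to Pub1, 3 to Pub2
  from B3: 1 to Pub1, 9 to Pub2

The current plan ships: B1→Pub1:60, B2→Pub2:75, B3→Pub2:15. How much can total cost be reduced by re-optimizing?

Current plan cost = 60·7 + 75·3 + 15·9 = 780.
Optimal plan:
  B1–Pub1: 45 × 7 = 315
  B1–Pub2: 15 × 9 = 135
  B2–Pub2: 75 × 3 = 225
  B3–Pub1: 15 × 1 = 15
Optimal cost = 690.
Saving = 780 − 690 = 90.

90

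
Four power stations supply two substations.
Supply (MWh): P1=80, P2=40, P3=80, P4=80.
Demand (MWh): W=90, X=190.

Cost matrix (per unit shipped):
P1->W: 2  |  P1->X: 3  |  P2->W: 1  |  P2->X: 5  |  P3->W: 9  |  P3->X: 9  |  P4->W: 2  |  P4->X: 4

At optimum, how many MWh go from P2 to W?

40

Optimal shipments:
  P1→X: 80 × 3 = 240
  P2→W: 40 × 1 = 40
  P3→X: 80 × 9 = 720
  P4→W: 50 × 2 = 100
  P4→X: 30 × 4 = 120
Total cost = 1220.
So P2→W carries 40 MWh.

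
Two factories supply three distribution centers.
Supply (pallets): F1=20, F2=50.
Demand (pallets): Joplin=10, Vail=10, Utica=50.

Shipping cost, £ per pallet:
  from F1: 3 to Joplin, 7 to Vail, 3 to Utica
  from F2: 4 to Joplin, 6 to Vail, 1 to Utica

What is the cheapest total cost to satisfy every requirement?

150

One minimum-cost allocation:
  F1->Joplin: 10 × £3 = £30
  F1->Vail: 10 × £7 = £70
  F2->Utica: 50 × £1 = £50
Total = 30 + 70 + 50 = £150.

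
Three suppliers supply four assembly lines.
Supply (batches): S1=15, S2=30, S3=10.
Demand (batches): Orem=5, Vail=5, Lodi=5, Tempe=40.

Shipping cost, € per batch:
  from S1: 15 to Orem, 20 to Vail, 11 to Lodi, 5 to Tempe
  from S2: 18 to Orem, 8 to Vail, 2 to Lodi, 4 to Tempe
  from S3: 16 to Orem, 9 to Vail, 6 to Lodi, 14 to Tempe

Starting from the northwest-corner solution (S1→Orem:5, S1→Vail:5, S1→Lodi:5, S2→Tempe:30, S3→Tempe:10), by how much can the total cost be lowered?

Current plan cost = 5·15 + 5·20 + 5·11 + 30·4 + 10·14 = €490.
Optimal plan:
  S1→Tempe: 15 × €5 = €75
  S2→Lodi: 5 × €2 = €10
  S2→Tempe: 25 × €4 = €100
  S3→Orem: 5 × €16 = €80
  S3→Vail: 5 × €9 = €45
Optimal cost = €310.
Saving = 490 − 310 = €180.

180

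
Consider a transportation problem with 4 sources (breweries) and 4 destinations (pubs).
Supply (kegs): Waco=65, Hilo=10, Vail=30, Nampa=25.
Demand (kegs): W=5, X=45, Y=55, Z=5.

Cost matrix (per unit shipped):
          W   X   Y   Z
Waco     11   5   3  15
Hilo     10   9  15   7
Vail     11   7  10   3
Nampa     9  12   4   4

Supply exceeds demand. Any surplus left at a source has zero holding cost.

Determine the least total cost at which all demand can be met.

Optimal allocation:
  Waco→X: 30 × 5 = 150
  Waco→Y: 35 × 3 = 105
  Vail→X: 15 × 7 = 105
  Vail→Z: 5 × 3 = 15
  Nampa→W: 5 × 9 = 45
  Nampa→Y: 20 × 4 = 80
Total = 150 + 105 + 105 + 15 + 45 + 80 = 500.
(Supply check: Waco ships 65; Hilo ships 0; Vail ships 20; Nampa ships 25.)

500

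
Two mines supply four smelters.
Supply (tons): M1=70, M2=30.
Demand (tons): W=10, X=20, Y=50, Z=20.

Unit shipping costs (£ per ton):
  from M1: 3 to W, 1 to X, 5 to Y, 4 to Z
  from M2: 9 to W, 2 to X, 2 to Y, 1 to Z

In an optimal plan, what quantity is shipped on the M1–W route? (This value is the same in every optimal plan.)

10

Optimal shipments:
  M1–W: 10 × £3 = £30
  M1–X: 20 × £1 = £20
  M1–Y: 20 × £5 = £100
  M1–Z: 20 × £4 = £80
  M2–Y: 30 × £2 = £60
Total cost = £290.
So M1→W carries 10 tons.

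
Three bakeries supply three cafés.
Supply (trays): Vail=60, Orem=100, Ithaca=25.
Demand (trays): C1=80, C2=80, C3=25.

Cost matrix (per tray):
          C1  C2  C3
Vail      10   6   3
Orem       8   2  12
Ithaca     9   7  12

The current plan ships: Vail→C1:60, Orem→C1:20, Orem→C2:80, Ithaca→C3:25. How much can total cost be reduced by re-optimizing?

Current plan cost = 60·10 + 20·8 + 80·2 + 25·12 = 1220.
Optimal plan:
  Vail–C1: 35 trays
  Vail–C3: 25 trays
  Orem–C1: 20 trays
  Orem–C2: 80 trays
  Ithaca–C1: 25 trays
Optimal cost = 970.
Saving = 1220 − 970 = 250.

250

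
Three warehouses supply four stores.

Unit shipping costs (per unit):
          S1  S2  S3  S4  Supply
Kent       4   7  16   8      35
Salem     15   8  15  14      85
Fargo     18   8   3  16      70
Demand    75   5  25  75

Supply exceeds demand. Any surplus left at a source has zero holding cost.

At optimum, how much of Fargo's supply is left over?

An optimal plan:
  Kent->S1: 35 × 4 = 140
  Salem->S1: 40 × 15 = 600
  Salem->S4: 45 × 14 = 630
  Fargo->S2: 5 × 8 = 40
  Fargo->S3: 25 × 3 = 75
  Fargo->S4: 30 × 16 = 480
Total cost = 1965.
Fargo ships 60 of its 70, leaving 10.

10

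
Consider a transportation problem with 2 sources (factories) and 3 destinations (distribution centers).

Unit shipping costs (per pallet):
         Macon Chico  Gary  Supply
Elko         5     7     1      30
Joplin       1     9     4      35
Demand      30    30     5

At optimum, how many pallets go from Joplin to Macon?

30

Optimal shipments:
  Elko to Chico: 25 × 7 = 175
  Elko to Gary: 5 × 1 = 5
  Joplin to Macon: 30 × 1 = 30
  Joplin to Chico: 5 × 9 = 45
Total cost = 255.
So Joplin→Macon carries 30 pallets.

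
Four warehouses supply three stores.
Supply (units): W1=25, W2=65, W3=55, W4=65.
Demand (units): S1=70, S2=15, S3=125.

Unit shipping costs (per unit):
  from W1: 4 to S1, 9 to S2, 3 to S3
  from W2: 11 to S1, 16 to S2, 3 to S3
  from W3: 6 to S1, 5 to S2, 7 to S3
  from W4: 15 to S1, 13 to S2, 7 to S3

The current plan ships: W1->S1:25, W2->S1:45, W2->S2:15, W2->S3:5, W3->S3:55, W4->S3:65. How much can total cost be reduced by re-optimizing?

Current plan cost = 25·4 + 45·11 + 15·16 + 5·3 + 55·7 + 65·7 = 1690.
Optimal plan:
  W1–S1: 25 units
  W2–S3: 65 units
  W3–S1: 45 units
  W3–S2: 10 units
  W4–S2: 5 units
  W4–S3: 60 units
Optimal cost = 1100.
Saving = 1690 − 1100 = 590.

590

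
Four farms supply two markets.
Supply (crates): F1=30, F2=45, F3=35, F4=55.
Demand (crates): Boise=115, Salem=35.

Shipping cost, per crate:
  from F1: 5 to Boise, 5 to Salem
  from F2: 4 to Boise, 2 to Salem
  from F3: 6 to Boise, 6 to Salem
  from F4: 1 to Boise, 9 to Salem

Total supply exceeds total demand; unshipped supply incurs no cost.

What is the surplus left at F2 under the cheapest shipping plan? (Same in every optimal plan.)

0

An optimal plan:
  F1→Boise: 30 × 5 = 150
  F2→Boise: 10 × 4 = 40
  F2→Salem: 35 × 2 = 70
  F3→Boise: 20 × 6 = 120
  F4→Boise: 55 × 1 = 55
Total cost = 435.
F2 ships 45 of its 45, leaving 0.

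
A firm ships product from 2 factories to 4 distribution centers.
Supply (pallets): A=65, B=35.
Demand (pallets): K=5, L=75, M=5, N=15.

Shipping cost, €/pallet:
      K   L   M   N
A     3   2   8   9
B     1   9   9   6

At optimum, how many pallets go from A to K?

The minimum-cost plan:
  A->L: 65 × €2 = €130
  B->K: 5 × €1 = €5
  B->L: 10 × €9 = €90
  B->M: 5 × €9 = €45
  B->N: 15 × €6 = €90
Total cost = €360.
The route A→K is not used.

0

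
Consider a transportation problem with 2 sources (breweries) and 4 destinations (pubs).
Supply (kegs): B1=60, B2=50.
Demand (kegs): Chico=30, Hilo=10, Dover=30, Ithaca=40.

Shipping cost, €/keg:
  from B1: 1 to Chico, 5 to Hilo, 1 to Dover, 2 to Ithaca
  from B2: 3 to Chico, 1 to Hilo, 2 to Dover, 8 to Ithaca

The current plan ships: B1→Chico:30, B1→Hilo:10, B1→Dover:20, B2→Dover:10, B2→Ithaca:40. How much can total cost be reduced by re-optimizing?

Current plan cost = 30·1 + 10·5 + 20·1 + 10·2 + 40·8 = €440.
Optimal plan:
  B1 to Chico: 20 × €1 = €20
  B1 to Ithaca: 40 × €2 = €80
  B2 to Chico: 10 × €3 = €30
  B2 to Hilo: 10 × €1 = €10
  B2 to Dover: 30 × €2 = €60
Optimal cost = €200.
Saving = 440 − 200 = €240.

240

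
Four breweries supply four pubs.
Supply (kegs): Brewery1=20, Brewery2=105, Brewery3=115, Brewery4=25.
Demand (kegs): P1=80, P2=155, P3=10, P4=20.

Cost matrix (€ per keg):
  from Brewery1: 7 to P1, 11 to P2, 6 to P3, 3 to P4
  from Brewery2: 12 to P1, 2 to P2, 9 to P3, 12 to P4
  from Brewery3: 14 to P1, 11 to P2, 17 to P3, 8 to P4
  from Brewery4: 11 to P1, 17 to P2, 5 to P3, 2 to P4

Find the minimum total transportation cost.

One minimum-cost allocation:
  Brewery1→P1: 20 × €7 = €140
  Brewery2→P2: 105 × €2 = €210
  Brewery3→P1: 60 × €14 = €840
  Brewery3→P2: 50 × €11 = €550
  Brewery3→P4: 5 × €8 = €40
  Brewery4→P3: 10 × €5 = €50
  Brewery4→P4: 15 × €2 = €30
Total = 140 + 210 + 840 + 550 + 40 + 50 + 30 = €1860.

1860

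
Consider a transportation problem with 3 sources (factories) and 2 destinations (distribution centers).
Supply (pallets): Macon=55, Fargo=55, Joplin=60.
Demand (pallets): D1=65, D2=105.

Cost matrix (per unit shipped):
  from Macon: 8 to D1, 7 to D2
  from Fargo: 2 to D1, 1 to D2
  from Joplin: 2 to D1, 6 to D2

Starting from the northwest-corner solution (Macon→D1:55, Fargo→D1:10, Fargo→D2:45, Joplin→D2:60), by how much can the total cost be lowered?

300

Current plan cost = 55·8 + 10·2 + 45·1 + 60·6 = 865.
Optimal plan:
  Macon–D1: 5 pallets
  Macon–D2: 50 pallets
  Fargo–D2: 55 pallets
  Joplin–D1: 60 pallets
Optimal cost = 565.
Saving = 865 − 565 = 300.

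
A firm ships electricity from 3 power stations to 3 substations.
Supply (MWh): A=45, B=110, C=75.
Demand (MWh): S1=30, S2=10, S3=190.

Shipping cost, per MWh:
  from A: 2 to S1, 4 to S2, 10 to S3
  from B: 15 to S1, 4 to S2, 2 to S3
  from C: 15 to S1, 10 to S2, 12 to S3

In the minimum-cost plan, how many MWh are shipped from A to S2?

10

Optimal shipments:
  A–S1: 30 × 2 = 60
  A–S2: 10 × 4 = 40
  A–S3: 5 × 10 = 50
  B–S3: 110 × 2 = 220
  C–S3: 75 × 12 = 900
Total cost = 1270.
So A→S2 carries 10 MWh.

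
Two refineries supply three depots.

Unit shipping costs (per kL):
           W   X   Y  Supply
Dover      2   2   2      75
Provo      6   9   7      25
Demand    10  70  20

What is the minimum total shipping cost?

One minimum-cost allocation:
  Dover to X: 70 × 2 = 140
  Dover to Y: 5 × 2 = 10
  Provo to W: 10 × 6 = 60
  Provo to Y: 15 × 7 = 105
Total = 140 + 10 + 60 + 105 = 315.
(Supply check: Dover ships 75; Provo ships 25.)

315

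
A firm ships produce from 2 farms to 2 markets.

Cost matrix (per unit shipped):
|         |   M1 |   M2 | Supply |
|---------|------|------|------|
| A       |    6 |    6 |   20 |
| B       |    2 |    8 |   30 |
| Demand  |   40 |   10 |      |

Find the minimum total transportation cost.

One minimum-cost allocation:
  A to M1: 10 × 6 = 60
  A to M2: 10 × 6 = 60
  B to M1: 30 × 2 = 60
Total = 60 + 60 + 60 = 180.
(Supply check: A ships 20; B ships 30.)

180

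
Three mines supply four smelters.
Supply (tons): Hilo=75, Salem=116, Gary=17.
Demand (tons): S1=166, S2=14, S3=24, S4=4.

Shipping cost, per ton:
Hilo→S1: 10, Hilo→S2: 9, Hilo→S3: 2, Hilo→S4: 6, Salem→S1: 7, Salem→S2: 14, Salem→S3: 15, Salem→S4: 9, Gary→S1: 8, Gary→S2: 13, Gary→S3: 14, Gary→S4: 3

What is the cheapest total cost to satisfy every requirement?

1472

Optimal allocation:
  Hilo–S1: 37 × 10 = 370
  Hilo–S2: 14 × 9 = 126
  Hilo–S3: 24 × 2 = 48
  Salem–S1: 116 × 7 = 812
  Gary–S1: 13 × 8 = 104
  Gary–S4: 4 × 3 = 12
Total = 370 + 126 + 48 + 812 + 104 + 12 = 1472.
(Supply check: Hilo ships 75; Salem ships 116; Gary ships 17.)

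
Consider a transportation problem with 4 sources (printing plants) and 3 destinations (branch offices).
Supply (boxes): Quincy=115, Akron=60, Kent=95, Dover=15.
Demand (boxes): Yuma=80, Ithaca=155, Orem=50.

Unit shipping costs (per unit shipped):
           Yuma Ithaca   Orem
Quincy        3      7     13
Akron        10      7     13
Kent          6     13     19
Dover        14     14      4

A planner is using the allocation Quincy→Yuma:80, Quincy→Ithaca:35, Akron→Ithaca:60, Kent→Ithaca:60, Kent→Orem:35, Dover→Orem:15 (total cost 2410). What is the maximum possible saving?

240

Current plan cost = 80·3 + 35·7 + 60·7 + 60·13 + 35·19 + 15·4 = 2410.
Optimal plan:
  Quincy→Ithaca: 115 × 7 = 805
  Akron→Ithaca: 25 × 7 = 175
  Akron→Orem: 35 × 13 = 455
  Kent→Yuma: 80 × 6 = 480
  Kent→Ithaca: 15 × 13 = 195
  Dover→Orem: 15 × 4 = 60
Optimal cost = 2170.
Saving = 2410 − 2170 = 240.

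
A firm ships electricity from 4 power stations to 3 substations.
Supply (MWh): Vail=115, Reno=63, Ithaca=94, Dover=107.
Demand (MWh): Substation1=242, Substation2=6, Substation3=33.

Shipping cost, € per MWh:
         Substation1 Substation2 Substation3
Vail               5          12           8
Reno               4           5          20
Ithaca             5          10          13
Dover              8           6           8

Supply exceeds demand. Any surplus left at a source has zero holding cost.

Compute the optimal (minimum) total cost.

Optimal allocation:
  Vail to Substation1: 91 × €5 = €455
  Vail to Substation3: 24 × €8 = €192
  Reno to Substation1: 57 × €4 = €228
  Reno to Substation2: 6 × €5 = €30
  Ithaca to Substation1: 94 × €5 = €470
  Dover to Substation3: 9 × €8 = €72
Total = 455 + 192 + 228 + 30 + 470 + 72 = €1447.
(Supply check: Vail ships 115; Reno ships 63; Ithaca ships 94; Dover ships 9.)

1447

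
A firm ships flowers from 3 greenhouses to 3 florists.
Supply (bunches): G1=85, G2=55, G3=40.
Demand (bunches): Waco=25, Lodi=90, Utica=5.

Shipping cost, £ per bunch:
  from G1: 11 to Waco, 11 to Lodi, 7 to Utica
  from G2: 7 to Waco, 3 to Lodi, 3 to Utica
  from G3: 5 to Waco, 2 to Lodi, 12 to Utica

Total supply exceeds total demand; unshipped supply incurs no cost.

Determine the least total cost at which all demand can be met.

515

One minimum-cost allocation:
  G1→Waco: 20 × £11 = £220
  G1→Utica: 5 × £7 = £35
  G2→Lodi: 55 × £3 = £165
  G3→Waco: 5 × £5 = £25
  G3→Lodi: 35 × £2 = £70
Total = 220 + 35 + 165 + 25 + 70 = £515.
(Supply check: G1 ships 25; G2 ships 55; G3 ships 40.)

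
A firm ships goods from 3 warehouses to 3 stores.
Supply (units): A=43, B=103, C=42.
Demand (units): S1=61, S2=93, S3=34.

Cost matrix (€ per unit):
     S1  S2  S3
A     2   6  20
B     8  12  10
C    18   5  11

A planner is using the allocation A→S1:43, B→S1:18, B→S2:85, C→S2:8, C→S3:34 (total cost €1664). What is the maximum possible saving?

272

Current plan cost = 43·2 + 18·8 + 85·12 + 8·5 + 34·11 = €1664.
Optimal plan:
  A->S2: 43 units
  B->S1: 61 units
  B->S2: 8 units
  B->S3: 34 units
  C->S2: 42 units
Optimal cost = €1392.
Saving = 1664 − 1392 = €272.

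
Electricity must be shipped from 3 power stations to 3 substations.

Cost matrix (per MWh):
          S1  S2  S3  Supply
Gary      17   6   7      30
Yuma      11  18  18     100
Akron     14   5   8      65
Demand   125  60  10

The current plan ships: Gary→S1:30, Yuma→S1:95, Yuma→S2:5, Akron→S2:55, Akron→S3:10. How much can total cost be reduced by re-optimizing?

160

Current plan cost = 30·17 + 95·11 + 5·18 + 55·5 + 10·8 = 2000.
Optimal plan:
  Gary→S2: 20 MWh
  Gary→S3: 10 MWh
  Yuma→S1: 100 MWh
  Akron→S1: 25 MWh
  Akron→S2: 40 MWh
Optimal cost = 1840.
Saving = 2000 − 1840 = 160.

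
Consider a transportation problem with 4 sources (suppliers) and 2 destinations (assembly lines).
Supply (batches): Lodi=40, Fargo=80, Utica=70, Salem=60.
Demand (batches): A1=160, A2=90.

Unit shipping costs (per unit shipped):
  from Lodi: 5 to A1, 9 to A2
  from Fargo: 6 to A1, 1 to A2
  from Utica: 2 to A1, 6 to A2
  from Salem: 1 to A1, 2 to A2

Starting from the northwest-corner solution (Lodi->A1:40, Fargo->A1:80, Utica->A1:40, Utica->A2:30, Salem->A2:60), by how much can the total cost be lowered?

570

Current plan cost = 40·5 + 80·6 + 40·2 + 30·6 + 60·2 = 1060.
Optimal plan:
  Lodi->A1: 40 × 5 = 200
  Fargo->A2: 80 × 1 = 80
  Utica->A1: 70 × 2 = 140
  Salem->A1: 50 × 1 = 50
  Salem->A2: 10 × 2 = 20
Optimal cost = 490.
Saving = 1060 − 490 = 570.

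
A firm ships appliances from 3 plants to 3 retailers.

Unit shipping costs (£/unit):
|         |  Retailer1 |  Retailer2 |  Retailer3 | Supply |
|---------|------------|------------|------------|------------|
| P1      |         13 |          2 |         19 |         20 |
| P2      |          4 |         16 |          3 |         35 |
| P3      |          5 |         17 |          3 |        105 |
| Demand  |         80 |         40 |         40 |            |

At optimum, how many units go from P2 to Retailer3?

Solving gives:
  P1->Retailer2: 20 × £2 = £40
  P2->Retailer1: 35 × £4 = £140
  P3->Retailer1: 45 × £5 = £225
  P3->Retailer2: 20 × £17 = £340
  P3->Retailer3: 40 × £3 = £120
Total cost = £865.
The route P2→Retailer3 is not used.

0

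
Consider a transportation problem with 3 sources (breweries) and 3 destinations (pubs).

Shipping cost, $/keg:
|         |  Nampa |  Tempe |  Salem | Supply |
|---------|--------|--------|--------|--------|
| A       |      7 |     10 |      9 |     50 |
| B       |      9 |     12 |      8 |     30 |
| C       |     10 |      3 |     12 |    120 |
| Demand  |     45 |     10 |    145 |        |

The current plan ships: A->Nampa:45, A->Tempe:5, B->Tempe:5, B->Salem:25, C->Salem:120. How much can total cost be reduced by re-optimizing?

Current plan cost = 45·7 + 5·10 + 5·12 + 25·8 + 120·12 = $2065.
Optimal plan:
  A–Salem: 50 kegs
  B–Salem: 30 kegs
  C–Nampa: 45 kegs
  C–Tempe: 10 kegs
  C–Salem: 65 kegs
Optimal cost = $1950.
Saving = 2065 − 1950 = $115.

115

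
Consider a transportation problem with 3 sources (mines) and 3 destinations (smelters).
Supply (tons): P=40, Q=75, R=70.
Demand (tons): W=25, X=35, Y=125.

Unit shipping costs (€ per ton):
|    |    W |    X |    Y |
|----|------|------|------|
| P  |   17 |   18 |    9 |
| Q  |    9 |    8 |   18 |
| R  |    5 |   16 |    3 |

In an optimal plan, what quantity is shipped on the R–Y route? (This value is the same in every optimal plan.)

70

The minimum-cost plan:
  P→Y: 40 × €9 = €360
  Q→W: 25 × €9 = €225
  Q→X: 35 × €8 = €280
  Q→Y: 15 × €18 = €270
  R→Y: 70 × €3 = €210
Total cost = €1345.
So R→Y carries 70 tons.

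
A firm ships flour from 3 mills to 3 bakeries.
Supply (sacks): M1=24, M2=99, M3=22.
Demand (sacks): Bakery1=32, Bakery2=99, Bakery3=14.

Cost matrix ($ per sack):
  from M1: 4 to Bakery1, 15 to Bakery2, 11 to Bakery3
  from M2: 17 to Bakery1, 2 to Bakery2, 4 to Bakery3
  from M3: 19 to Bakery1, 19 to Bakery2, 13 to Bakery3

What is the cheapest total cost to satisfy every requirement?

628

An optimal shipping plan:
  M1 to Bakery1: 24 × $4 = $96
  M2 to Bakery2: 99 × $2 = $198
  M3 to Bakery1: 8 × $19 = $152
  M3 to Bakery3: 14 × $13 = $182
Total = 96 + 198 + 152 + 182 = $628.
(Supply check: M1 ships 24; M2 ships 99; M3 ships 22.)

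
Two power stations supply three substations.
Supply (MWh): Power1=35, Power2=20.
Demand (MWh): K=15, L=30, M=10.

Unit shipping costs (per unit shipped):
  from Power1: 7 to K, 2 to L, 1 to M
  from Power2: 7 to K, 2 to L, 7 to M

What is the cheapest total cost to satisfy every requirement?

175

A cheapest plan:
  Power1 to K: 15 × 7 = 105
  Power1 to L: 10 × 2 = 20
  Power1 to M: 10 × 1 = 10
  Power2 to L: 20 × 2 = 40
Total = 105 + 20 + 10 + 40 = 175.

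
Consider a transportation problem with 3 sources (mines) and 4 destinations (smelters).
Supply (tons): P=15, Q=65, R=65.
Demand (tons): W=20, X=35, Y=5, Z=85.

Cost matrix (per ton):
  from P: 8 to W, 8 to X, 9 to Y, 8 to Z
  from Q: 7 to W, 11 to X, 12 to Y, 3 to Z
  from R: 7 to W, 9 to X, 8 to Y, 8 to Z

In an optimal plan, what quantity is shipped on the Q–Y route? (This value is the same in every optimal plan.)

Optimal shipments:
  P–X: 15 × 8 = 120
  Q–Z: 65 × 3 = 195
  R–W: 20 × 7 = 140
  R–X: 20 × 9 = 180
  R–Y: 5 × 8 = 40
  R–Z: 20 × 8 = 160
Total cost = 835.
The route Q→Y is not used.

0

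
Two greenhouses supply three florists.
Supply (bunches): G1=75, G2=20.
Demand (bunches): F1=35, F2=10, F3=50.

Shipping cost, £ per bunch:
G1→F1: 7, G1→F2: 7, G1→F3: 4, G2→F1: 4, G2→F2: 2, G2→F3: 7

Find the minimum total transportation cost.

Optimal allocation:
  G1->F1: 25 × £7 = £175
  G1->F3: 50 × £4 = £200
  G2->F1: 10 × £4 = £40
  G2->F2: 10 × £2 = £20
Total = 175 + 200 + 40 + 20 = £435.

435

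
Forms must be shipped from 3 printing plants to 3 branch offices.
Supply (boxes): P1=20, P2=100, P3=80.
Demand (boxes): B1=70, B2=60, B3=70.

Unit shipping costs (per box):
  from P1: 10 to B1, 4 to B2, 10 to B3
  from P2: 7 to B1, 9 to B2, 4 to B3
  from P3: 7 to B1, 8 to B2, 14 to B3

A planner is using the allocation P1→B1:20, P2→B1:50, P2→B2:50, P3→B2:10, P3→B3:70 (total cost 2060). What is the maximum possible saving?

Current plan cost = 20·10 + 50·7 + 50·9 + 10·8 + 70·14 = 2060.
Optimal plan:
  P1 to B2: 20 × 4 = 80
  P2 to B1: 30 × 7 = 210
  P2 to B3: 70 × 4 = 280
  P3 to B1: 40 × 7 = 280
  P3 to B2: 40 × 8 = 320
Optimal cost = 1170.
Saving = 2060 − 1170 = 890.

890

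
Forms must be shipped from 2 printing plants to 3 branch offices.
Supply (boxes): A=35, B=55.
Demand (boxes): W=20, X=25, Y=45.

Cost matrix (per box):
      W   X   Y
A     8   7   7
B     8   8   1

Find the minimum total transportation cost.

380

Optimal allocation:
  A–W: 10 × 8 = 80
  A–X: 25 × 7 = 175
  B–W: 10 × 8 = 80
  B–Y: 45 × 1 = 45
Total = 80 + 175 + 80 + 45 = 380.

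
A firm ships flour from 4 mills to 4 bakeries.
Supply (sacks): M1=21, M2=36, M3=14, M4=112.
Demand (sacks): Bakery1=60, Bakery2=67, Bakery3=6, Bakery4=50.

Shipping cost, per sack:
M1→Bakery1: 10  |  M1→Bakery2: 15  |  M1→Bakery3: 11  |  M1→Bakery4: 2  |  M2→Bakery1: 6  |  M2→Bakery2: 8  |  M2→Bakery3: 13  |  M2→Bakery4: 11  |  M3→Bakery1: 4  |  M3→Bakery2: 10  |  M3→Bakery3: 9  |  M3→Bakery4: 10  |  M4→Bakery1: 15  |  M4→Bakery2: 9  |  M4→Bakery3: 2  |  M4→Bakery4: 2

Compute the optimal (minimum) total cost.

1087

An optimal shipping plan:
  M1 to Bakery1: 10 × 10 = 100
  M1 to Bakery4: 11 × 2 = 22
  M2 to Bakery1: 36 × 6 = 216
  M3 to Bakery1: 14 × 4 = 56
  M4 to Bakery2: 67 × 9 = 603
  M4 to Bakery3: 6 × 2 = 12
  M4 to Bakery4: 39 × 2 = 78
Total = 100 + 22 + 216 + 56 + 603 + 12 + 78 = 1087.
(Supply check: M1 ships 21; M2 ships 36; M3 ships 14; M4 ships 112.)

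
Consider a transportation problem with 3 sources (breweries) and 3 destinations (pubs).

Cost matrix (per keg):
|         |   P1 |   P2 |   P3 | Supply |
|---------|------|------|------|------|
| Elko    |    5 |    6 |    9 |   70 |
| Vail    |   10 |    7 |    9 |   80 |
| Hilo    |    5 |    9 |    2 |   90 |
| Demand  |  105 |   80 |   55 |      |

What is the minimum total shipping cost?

1195

Optimal allocation:
  Elko→P1: 70 × 5 = 350
  Vail→P2: 80 × 7 = 560
  Hilo→P1: 35 × 5 = 175
  Hilo→P3: 55 × 2 = 110
Total = 350 + 560 + 175 + 110 = 1195.
(Supply check: Elko ships 70; Vail ships 80; Hilo ships 90.)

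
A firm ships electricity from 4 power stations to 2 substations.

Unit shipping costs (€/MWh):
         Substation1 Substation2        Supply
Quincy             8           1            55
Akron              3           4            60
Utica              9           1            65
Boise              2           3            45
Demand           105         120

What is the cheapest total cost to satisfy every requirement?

Optimal allocation:
  Quincy→Substation2: 55 MWh
  Akron→Substation1: 60 MWh
  Utica→Substation2: 65 MWh
  Boise→Substation1: 45 MWh
Total cost = €390.
(Supply check: Quincy ships 55; Akron ships 60; Utica ships 65; Boise ships 45.)

390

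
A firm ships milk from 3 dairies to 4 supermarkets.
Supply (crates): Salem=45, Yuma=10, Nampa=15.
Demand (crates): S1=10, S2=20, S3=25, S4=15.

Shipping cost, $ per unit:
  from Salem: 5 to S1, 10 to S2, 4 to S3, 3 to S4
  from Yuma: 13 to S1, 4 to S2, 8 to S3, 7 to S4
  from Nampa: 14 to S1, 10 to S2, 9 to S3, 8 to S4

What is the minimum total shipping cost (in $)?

One minimum-cost allocation:
  Salem to S1: 10 × $5 = $50
  Salem to S3: 20 × $4 = $80
  Salem to S4: 15 × $3 = $45
  Yuma to S2: 10 × $4 = $40
  Nampa to S2: 10 × $10 = $100
  Nampa to S3: 5 × $9 = $45
Total = 50 + 80 + 45 + 40 + 100 + 45 = $360.

360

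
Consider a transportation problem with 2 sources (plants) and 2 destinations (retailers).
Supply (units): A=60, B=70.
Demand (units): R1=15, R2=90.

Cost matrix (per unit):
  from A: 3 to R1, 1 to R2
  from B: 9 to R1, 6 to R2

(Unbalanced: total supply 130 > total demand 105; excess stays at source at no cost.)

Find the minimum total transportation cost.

360

An optimal shipping plan:
  A→R1: 15 × 3 = 45
  A→R2: 45 × 1 = 45
  B→R2: 45 × 6 = 270
Total = 45 + 45 + 270 = 360.
(Supply check: A ships 60; B ships 45.)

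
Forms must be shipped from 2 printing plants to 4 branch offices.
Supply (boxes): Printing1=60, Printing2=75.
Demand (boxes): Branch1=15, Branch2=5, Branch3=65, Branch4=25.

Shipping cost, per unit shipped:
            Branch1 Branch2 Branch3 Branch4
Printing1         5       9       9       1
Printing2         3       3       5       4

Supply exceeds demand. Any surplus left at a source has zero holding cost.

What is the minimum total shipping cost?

430

Optimal allocation:
  Printing1–Branch1: 10 × 5 = 50
  Printing1–Branch4: 25 × 1 = 25
  Printing2–Branch1: 5 × 3 = 15
  Printing2–Branch2: 5 × 3 = 15
  Printing2–Branch3: 65 × 5 = 325
Total = 50 + 25 + 15 + 15 + 325 = 430.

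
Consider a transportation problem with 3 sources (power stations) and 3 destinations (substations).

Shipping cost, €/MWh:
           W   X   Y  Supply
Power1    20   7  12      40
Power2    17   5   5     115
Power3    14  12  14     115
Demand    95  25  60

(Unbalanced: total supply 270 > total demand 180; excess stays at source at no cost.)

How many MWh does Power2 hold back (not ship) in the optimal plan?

30

An optimal plan:
  Power2->X: 25 × €5 = €125
  Power2->Y: 60 × €5 = €300
  Power3->W: 95 × €14 = €1330
Total cost = €1755.
Power2 ships 85 of its 115, leaving 30.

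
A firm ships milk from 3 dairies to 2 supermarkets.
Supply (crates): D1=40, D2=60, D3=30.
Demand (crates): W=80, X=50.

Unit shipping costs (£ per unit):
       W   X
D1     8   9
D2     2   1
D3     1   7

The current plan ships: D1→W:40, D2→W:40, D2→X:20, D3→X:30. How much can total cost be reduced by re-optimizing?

Current plan cost = 40·8 + 40·2 + 20·1 + 30·7 = £630.
Optimal plan:
  D1 to W: 40 × £8 = £320
  D2 to W: 10 × £2 = £20
  D2 to X: 50 × £1 = £50
  D3 to W: 30 × £1 = £30
Optimal cost = £420.
Saving = 630 − 420 = £210.

210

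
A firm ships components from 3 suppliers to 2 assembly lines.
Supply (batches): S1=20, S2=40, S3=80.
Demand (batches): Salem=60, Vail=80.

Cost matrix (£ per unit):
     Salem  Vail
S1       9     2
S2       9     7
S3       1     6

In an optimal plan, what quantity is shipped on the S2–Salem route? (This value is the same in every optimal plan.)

Optimal shipments:
  S1–Vail: 20 × £2 = £40
  S2–Vail: 40 × £7 = £280
  S3–Salem: 60 × £1 = £60
  S3–Vail: 20 × £6 = £120
Total cost = £500.
The route S2→Salem is not used.

0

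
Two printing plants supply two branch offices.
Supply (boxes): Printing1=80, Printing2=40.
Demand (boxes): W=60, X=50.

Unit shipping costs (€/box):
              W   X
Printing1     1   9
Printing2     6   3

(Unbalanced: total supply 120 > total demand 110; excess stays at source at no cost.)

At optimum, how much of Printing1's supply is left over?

10

An optimal plan:
  Printing1 to W: 60 × €1 = €60
  Printing1 to X: 10 × €9 = €90
  Printing2 to X: 40 × €3 = €120
Total cost = €270.
Printing1 ships 70 of its 80, leaving 10.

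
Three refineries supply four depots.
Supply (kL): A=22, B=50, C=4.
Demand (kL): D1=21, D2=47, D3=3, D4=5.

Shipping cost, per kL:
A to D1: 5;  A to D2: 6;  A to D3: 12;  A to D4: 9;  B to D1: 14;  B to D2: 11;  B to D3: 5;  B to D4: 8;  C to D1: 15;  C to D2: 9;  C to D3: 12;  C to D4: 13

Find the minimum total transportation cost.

664

A cheapest plan:
  A–D1: 21 × 5 = 105
  A–D2: 1 × 6 = 6
  B–D2: 42 × 11 = 462
  B–D3: 3 × 5 = 15
  B–D4: 5 × 8 = 40
  C–D2: 4 × 9 = 36
Total = 105 + 6 + 462 + 15 + 40 + 36 = 664.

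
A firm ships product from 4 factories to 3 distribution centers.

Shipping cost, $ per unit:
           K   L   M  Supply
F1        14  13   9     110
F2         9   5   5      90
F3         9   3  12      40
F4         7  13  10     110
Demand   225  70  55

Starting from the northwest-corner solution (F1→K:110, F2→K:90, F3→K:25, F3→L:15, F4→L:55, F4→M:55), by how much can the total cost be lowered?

1040

Current plan cost = 110·14 + 90·9 + 25·9 + 15·3 + 55·13 + 55·10 = $3885.
Optimal plan:
  F1 to K: 55 pallets
  F1 to M: 55 pallets
  F2 to K: 60 pallets
  F2 to L: 30 pallets
  F3 to L: 40 pallets
  F4 to K: 110 pallets
Optimal cost = $2845.
Saving = 3885 − 2845 = $1040.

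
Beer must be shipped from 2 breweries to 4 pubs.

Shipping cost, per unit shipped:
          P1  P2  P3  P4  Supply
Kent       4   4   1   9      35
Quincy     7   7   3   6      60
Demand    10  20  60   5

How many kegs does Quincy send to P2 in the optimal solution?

0

The minimum-cost plan:
  Kent–P1: 10 × 4 = 40
  Kent–P2: 20 × 4 = 80
  Kent–P3: 5 × 1 = 5
  Quincy–P3: 55 × 3 = 165
  Quincy–P4: 5 × 6 = 30
Total cost = 320.
The route Quincy→P2 is not used.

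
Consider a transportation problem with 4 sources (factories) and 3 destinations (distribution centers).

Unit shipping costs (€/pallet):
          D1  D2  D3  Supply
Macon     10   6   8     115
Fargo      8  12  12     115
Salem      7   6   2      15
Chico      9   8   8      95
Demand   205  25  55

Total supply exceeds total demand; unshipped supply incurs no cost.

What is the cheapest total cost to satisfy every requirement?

2230

A cheapest plan:
  Macon–D2: 25 × €6 = €150
  Macon–D3: 40 × €8 = €320
  Fargo–D1: 115 × €8 = €920
  Salem–D3: 15 × €2 = €30
  Chico–D1: 90 × €9 = €810
Total = 150 + 320 + 920 + 30 + 810 = €2230.
(Supply check: Macon ships 65; Fargo ships 115; Salem ships 15; Chico ships 90.)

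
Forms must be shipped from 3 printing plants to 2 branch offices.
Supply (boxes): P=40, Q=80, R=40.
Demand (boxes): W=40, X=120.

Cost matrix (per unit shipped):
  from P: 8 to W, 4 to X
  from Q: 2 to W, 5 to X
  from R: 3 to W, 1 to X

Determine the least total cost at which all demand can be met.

480

An optimal shipping plan:
  P–X: 40 × 4 = 160
  Q–W: 40 × 2 = 80
  Q–X: 40 × 5 = 200
  R–X: 40 × 1 = 40
Total = 160 + 80 + 200 + 40 = 480.
(Supply check: P ships 40; Q ships 80; R ships 40.)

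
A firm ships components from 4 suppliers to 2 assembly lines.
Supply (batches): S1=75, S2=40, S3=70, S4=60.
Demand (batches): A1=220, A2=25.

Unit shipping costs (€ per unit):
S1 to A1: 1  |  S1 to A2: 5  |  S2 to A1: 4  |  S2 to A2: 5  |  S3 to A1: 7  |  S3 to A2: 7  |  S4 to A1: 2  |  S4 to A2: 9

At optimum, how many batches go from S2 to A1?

The minimum-cost plan:
  S1->A1: 75 × €1 = €75
  S2->A1: 40 × €4 = €160
  S3->A1: 45 × €7 = €315
  S3->A2: 25 × €7 = €175
  S4->A1: 60 × €2 = €120
Total cost = €845.
So S2→A1 carries 40 batches.

40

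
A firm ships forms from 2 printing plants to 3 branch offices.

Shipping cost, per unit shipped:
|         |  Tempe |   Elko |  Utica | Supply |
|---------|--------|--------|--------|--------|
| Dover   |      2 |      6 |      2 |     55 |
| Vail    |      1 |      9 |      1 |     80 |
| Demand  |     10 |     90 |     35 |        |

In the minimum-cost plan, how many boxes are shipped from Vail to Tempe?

10

The minimum-cost plan:
  Dover→Elko: 55 × 6 = 330
  Vail→Tempe: 10 × 1 = 10
  Vail→Elko: 35 × 9 = 315
  Vail→Utica: 35 × 1 = 35
Total cost = 690.
So Vail→Tempe carries 10 boxes.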